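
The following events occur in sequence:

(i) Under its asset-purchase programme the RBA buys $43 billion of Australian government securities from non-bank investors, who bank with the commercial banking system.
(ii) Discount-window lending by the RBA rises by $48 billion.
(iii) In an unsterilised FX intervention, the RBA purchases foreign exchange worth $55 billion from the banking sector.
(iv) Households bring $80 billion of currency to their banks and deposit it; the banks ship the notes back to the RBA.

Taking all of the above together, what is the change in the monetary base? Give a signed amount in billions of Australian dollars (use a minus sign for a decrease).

Asset purchase (from non-banks) $43 billion: RBA balance sheet expands → +$43B.
Discount-window loan $48 billion: RBA balance sheet expands → +$48B.
FX purchase $55 billion: RBA balance sheet expands → +$55B.
Currency deposit $80 billion: just a shift between currency and reserves — both are base money → 0.
Net: 43 + 48 + 55 + 0 = +$146 billion.

+$146 billion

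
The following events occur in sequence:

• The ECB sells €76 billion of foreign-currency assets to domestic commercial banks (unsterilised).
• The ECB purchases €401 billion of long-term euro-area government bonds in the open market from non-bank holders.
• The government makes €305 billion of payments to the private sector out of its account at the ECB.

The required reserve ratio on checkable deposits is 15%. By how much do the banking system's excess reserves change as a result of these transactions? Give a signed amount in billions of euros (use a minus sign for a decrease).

FX sale €76 billion: reserves −€76B, deposits 0.
Asset purchase (from non-banks) €401 billion: reserves +€401B, deposits +€401B.
Government spending €305 billion: reserves +€305B, deposits +€305B.
Totals: Δreserves = +€630B, Δdeposits = +€706B.
Δrequired reserves = 15% × +€706B = +€105.9B.
Δexcess reserves = Δreserves − Δrequired = +€630B − (+€105.9B) = +€524.1 billion.

+€524.1 billion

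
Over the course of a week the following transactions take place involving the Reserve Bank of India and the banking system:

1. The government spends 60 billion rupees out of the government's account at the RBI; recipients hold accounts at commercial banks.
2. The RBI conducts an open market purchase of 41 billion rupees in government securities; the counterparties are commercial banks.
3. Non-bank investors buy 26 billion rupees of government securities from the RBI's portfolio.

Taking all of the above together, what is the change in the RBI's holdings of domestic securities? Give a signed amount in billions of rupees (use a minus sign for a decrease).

+15 billion

RBI balance sheet:
  Assets:      Securities +15B
  Liabilities: Bank reserves +75B, Government deposits −60B
So the change in the RBI's holdings of domestic securities is +15 billion.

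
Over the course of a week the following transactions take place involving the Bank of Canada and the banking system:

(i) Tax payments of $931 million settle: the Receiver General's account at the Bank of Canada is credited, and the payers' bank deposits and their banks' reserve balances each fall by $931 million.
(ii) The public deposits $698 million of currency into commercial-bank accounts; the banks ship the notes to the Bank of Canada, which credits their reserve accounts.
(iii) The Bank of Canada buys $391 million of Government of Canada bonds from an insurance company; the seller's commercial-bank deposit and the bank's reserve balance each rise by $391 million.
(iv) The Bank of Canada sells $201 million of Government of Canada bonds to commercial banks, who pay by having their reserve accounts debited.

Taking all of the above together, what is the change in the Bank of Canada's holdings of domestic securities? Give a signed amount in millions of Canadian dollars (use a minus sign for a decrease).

Government account inflow $931 million: the Bank of Canada's securities portfolio is untouched → 0.
Currency deposit $698 million: the Bank of Canada's securities portfolio is untouched → 0.
Asset purchase (from non-banks) $391 million: securities added to the Bank of Canada's portfolio → +$391M.
OMO sale (to banks) $201 million: securities removed from the Bank of Canada's portfolio → −$201M.
Net: 0 + 0 + 391 − 201 = +$190 million.

+$190 million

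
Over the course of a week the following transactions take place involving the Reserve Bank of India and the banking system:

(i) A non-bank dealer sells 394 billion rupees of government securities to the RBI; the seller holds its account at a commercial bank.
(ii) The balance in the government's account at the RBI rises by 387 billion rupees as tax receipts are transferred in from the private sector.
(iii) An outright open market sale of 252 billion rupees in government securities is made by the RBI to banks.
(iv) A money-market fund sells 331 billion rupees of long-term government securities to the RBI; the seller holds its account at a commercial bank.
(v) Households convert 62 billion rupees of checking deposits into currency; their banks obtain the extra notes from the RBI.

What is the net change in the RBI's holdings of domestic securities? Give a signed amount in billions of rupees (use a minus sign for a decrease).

+473 billion

RBI balance sheet:
  Assets:      Securities +473B
  Liabilities: Bank reserves +24B, Currency in circulation +62B, Government deposits +387B
So the change in the RBI's holdings of domestic securities is +473 billion.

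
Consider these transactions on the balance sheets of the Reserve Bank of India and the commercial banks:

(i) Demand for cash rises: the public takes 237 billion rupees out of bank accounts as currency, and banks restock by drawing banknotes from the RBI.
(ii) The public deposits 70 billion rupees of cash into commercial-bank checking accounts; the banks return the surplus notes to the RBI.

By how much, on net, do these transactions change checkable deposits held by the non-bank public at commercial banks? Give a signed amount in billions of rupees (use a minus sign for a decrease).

-167 billion

Currency withdrawal 237 billion rupees: non-bank counterparties' bank balances fall → −237B.
Currency deposit 70 billion rupees: non-bank counterparties' bank balances rise → +70B.
Net: −237 + 70 = -167 billion.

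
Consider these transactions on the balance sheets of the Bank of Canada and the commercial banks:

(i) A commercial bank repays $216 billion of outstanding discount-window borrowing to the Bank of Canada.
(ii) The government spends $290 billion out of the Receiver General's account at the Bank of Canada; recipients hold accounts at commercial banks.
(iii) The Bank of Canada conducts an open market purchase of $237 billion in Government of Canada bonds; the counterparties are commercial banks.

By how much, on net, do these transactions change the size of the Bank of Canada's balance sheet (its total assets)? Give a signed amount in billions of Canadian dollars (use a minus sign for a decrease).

+$21 billion

Bank of Canada balance sheet:
  Assets:      Securities +$237B, Loans to banks −$216B
  Liabilities: Bank reserves +$311B, Government deposits −$290B
Change in total Bank of Canada assets = +$21 billion.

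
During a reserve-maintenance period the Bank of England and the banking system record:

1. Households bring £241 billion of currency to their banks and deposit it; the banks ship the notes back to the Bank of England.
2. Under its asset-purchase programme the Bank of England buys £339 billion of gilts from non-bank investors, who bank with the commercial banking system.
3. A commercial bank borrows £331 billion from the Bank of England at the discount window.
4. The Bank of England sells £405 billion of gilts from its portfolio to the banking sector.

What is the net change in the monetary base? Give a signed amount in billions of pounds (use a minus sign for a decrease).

Bank of England balance sheet:
  Assets:      Securities −£66B, Loans to banks +£331B
  Liabilities: Bank reserves +£506B, Currency in circulation −£241B
Monetary base = currency + reserves: −£241B + (+£506B) = +£265 billion.

+£265 billion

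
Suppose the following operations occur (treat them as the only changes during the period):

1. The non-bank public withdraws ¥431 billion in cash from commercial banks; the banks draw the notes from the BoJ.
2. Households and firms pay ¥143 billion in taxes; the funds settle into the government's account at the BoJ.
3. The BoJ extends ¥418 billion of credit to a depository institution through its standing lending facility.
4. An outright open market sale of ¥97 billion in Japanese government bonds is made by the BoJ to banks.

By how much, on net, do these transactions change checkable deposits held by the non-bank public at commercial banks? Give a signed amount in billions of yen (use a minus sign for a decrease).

BoJ balance sheet:
  Assets:      Securities −¥97B, Loans to banks +¥418B
  Liabilities: Bank reserves −¥253B, Currency in circulation +¥431B, Government deposits +¥143B
Commercial banking system:
  Assets:      Reserves at CB −¥253B, Securities +¥97B
  Liabilities: Checkable deposits −¥574B, Borrowings from CB +¥418B
So the change in checkable deposits held by the non-bank public at commercial banks is -¥574 billion.

-¥574 billion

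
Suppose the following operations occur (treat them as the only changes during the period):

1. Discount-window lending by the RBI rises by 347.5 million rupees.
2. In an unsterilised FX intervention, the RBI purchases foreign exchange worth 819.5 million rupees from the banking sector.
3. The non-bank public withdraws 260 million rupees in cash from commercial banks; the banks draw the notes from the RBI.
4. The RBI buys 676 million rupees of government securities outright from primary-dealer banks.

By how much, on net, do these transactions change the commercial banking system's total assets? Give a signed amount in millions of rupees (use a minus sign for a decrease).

+87.5 million

RBI balance sheet:
  Assets:      Securities +676M, Loans to banks +347.5M, Foreign assets +819.5M
  Liabilities: Bank reserves +1583M, Currency in circulation +260M
Commercial banking system:
  Assets:      Reserves at CB +1583M, Securities −676M, Foreign assets −819.5M
  Liabilities: Checkable deposits −260M, Borrowings from CB +347.5M
Change in total bank assets = +87.5 million.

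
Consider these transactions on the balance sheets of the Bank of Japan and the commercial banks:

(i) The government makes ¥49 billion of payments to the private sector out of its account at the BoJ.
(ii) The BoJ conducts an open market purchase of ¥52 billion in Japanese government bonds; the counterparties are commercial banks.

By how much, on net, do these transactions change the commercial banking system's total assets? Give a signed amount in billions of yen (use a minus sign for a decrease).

Government spending ¥49 billion: bank balance sheets expand → +¥49B.
OMO purchase (from banks) ¥52 billion: just an asset swap on bank balance sheets → 0.
Net: 49 + 0 = +¥49 billion.

+¥49 billion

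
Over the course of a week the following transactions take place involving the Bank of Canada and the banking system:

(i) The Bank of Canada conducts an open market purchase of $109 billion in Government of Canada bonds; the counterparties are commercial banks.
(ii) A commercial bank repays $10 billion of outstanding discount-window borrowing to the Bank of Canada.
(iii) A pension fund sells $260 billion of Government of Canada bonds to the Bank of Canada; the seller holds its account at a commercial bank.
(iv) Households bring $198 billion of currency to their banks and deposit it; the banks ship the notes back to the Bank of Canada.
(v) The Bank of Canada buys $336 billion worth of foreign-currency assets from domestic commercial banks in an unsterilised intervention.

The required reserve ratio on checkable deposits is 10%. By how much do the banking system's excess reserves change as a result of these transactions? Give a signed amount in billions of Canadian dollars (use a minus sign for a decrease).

+$847.2 billion

OMO purchase (from banks) $109 billion: reserves +$109B, deposits 0.
Discount-window repayment $10 billion: reserves −$10B, deposits 0.
Asset purchase (from non-banks) $260 billion: reserves +$260B, deposits +$260B.
Currency deposit $198 billion: reserves +$198B, deposits +$198B.
FX purchase $336 billion: reserves +$336B, deposits 0.
Totals: Δreserves = +$893B, Δdeposits = +$458B.
Δrequired reserves = 10% × +$458B = +$45.8B.
Δexcess reserves = Δreserves − Δrequired = +$893B − (+$45.8B) = +$847.2 billion.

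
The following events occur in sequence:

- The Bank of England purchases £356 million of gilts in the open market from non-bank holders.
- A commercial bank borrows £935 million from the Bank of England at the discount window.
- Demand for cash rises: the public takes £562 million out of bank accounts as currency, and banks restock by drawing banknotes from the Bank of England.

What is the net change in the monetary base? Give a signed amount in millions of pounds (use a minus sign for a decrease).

Bank of England balance sheet:
  Assets:      Securities +£356M, Loans to banks +£935M
  Liabilities: Bank reserves +£729M, Currency in circulation +£562M
Commercial banking system:
  Assets:      Reserves at CB +£729M
  Liabilities: Checkable deposits −£206M, Borrowings from CB +£935M
Monetary base = currency + reserves: +£562M + (+£729M) = +£1291 million.

+£1291 million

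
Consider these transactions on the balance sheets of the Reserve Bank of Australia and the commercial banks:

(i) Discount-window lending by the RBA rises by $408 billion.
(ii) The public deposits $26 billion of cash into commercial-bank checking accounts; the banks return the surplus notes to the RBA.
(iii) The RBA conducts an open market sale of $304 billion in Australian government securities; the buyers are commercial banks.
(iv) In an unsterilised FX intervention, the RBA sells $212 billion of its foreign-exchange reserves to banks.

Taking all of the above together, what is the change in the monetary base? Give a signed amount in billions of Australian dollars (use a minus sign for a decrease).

Discount-window loan $408 billion: RBA balance sheet expands → +$408B.
Currency deposit $26 billion: just a shift between currency and reserves — both are base money → 0.
OMO sale (to banks) $304 billion: RBA balance sheet contracts → −$304B.
FX sale $212 billion: RBA balance sheet contracts → −$212B.
Net: 408 + 0 − 304 − 212 = -$108 billion.

-$108 billion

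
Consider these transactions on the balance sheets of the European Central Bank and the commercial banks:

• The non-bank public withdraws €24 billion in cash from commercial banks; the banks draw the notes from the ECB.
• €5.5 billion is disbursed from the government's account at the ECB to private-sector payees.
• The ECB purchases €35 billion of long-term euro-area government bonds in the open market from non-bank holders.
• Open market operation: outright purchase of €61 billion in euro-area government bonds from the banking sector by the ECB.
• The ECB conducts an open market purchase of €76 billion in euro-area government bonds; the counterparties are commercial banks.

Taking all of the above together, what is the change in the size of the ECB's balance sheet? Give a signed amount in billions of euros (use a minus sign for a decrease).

+€172 billion

Currency withdrawal €24 billion: only the composition of liabilities changes → 0.
Government spending €5.5 billion: only the composition of liabilities changes → 0.
Asset purchase (from non-banks) €35 billion: an ECB asset is acquired → +€35B.
OMO purchase (from banks) €61 billion: an ECB asset is acquired → +€61B.
OMO purchase (from banks) €76 billion: an ECB asset is acquired → +€76B.
Net: 0 + 0 + 35 + 61 + 76 = +€172 billion.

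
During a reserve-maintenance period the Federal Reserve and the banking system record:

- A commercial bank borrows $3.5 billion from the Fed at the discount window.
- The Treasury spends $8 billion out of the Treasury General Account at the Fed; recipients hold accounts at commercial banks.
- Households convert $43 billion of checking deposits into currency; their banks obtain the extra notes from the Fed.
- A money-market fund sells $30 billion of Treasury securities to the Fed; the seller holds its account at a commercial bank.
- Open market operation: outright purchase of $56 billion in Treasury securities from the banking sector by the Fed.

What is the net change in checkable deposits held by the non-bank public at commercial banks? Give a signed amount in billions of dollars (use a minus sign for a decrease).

-$5 billion

Fed balance sheet:
  Assets:      Securities +$86B, Loans to banks +$3.5B
  Liabilities: Bank reserves +$54.5B, Currency in circulation +$43B, Government deposits −$8B
Commercial banking system:
  Assets:      Reserves at CB +$54.5B, Securities −$56B
  Liabilities: Checkable deposits −$5B, Borrowings from CB +$3.5B
So the change in checkable deposits held by the non-bank public at commercial banks is -$5 billion.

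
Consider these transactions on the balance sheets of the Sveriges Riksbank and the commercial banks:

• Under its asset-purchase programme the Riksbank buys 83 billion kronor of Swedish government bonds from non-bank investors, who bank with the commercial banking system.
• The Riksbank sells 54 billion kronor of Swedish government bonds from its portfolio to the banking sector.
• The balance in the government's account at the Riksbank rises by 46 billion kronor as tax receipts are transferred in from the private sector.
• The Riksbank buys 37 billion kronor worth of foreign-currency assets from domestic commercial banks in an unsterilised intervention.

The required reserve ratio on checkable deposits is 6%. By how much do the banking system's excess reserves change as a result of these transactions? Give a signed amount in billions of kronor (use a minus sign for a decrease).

+17.78 billion

Asset purchase (from non-banks) 83 billion kronor: reserves +83B, deposits +83B.
OMO sale (to banks) 54 billion kronor: reserves −54B, deposits 0.
Government account inflow 46 billion kronor: reserves −46B, deposits −46B.
FX purchase 37 billion kronor: reserves +37B, deposits 0.
Totals: Δreserves = +20B, Δdeposits = +37B.
Δrequired reserves = 6% × +37B = +2.22B.
Δexcess reserves = Δreserves − Δrequired = +20B − (+2.22B) = +17.78 billion.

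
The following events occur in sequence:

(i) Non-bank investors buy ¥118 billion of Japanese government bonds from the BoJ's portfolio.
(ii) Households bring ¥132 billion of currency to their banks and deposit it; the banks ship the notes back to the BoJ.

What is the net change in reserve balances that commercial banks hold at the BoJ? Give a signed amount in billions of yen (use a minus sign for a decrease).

+¥14 billion

Asset sale (to non-banks) ¥118 billion: the non-bank buyers' banks settle from reserves → −¥118B.
Currency deposit ¥132 billion: returned notes are swapped for reserve credit → +¥132B.
Net: −118 + 132 = +¥14 billion.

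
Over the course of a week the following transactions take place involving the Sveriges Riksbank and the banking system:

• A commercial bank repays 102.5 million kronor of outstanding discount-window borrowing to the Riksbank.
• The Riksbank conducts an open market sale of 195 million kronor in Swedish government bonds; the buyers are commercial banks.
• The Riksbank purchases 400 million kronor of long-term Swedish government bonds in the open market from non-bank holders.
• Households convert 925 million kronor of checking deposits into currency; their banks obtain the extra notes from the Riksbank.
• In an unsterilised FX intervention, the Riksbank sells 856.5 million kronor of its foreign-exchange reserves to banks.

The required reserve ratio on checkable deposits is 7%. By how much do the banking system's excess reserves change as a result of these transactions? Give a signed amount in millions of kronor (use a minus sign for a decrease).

-1642.25 million

Discount-window repayment 102.5 million kronor: reserves −102.5M, deposits 0.
OMO sale (to banks) 195 million kronor: reserves −195M, deposits 0.
Asset purchase (from non-banks) 400 million kronor: reserves +400M, deposits +400M.
Currency withdrawal 925 million kronor: reserves −925M, deposits −925M.
FX sale 856.5 million kronor: reserves −856.5M, deposits 0.
Totals: Δreserves = −1679M, Δdeposits = −525M.
Δrequired reserves = 7% × −525M = −36.75M.
Δexcess reserves = Δreserves − Δrequired = −1679M − (−36.75M) = -1642.25 million.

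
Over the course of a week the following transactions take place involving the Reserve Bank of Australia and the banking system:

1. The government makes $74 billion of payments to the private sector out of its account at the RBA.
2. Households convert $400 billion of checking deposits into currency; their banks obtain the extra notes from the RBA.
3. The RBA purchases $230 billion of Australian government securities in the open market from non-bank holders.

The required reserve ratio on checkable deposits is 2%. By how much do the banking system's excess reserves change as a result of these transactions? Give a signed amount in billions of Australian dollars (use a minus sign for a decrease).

-$94.08 billion

Government spending $74 billion: reserves +$74B, deposits +$74B.
Currency withdrawal $400 billion: reserves −$400B, deposits −$400B.
Asset purchase (from non-banks) $230 billion: reserves +$230B, deposits +$230B.
Totals: Δreserves = −$96B, Δdeposits = −$96B.
Δrequired reserves = 2% × −$96B = −$1.92B.
Δexcess reserves = Δreserves − Δrequired = −$96B − (−$1.92B) = -$94.08 billion.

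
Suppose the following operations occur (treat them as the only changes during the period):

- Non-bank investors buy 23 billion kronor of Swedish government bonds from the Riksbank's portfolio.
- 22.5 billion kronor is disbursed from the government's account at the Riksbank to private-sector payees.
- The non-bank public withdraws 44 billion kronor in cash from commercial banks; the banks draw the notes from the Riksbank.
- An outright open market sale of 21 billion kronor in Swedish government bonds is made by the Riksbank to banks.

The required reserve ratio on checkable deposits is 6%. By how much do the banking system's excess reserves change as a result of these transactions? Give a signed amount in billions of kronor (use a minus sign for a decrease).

-62.83 billion

Asset sale (to non-banks) 23 billion kronor: reserves −23B, deposits −23B.
Government spending 22.5 billion kronor: reserves +22.5B, deposits +22.5B.
Currency withdrawal 44 billion kronor: reserves −44B, deposits −44B.
OMO sale (to banks) 21 billion kronor: reserves −21B, deposits 0.
Totals: Δreserves = −65.5B, Δdeposits = −44.5B.
Δrequired reserves = 6% × −44.5B = −2.67B.
Δexcess reserves = Δreserves − Δrequired = −65.5B − (−2.67B) = -62.83 billion.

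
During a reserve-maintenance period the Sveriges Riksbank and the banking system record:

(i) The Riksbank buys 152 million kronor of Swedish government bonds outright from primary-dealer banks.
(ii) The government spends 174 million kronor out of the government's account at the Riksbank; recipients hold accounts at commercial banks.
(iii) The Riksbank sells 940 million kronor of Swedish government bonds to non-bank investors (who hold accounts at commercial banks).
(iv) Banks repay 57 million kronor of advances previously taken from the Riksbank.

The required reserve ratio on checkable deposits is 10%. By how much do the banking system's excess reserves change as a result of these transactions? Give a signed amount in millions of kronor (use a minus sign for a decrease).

-594.4 million

OMO purchase (from banks) 152 million kronor: reserves +152M, deposits 0.
Government spending 174 million kronor: reserves +174M, deposits +174M.
Asset sale (to non-banks) 940 million kronor: reserves −940M, deposits −940M.
Discount-window repayment 57 million kronor: reserves −57M, deposits 0.
Totals: Δreserves = −671M, Δdeposits = −766M.
Δrequired reserves = 10% × −766M = −76.6M.
Δexcess reserves = Δreserves − Δrequired = −671M − (−76.6M) = -594.4 million.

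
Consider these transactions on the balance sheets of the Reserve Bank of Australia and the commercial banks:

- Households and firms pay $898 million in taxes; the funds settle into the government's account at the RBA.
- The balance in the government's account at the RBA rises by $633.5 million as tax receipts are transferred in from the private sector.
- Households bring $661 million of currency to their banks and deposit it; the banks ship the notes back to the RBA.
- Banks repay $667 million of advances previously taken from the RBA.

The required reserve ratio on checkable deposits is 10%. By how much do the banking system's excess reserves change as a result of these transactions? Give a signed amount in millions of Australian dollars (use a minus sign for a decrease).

Government account inflow $898 million: reserves −$898M, deposits −$898M.
Government account inflow $633.5 million: reserves −$633.5M, deposits −$633.5M.
Currency deposit $661 million: reserves +$661M, deposits +$661M.
Discount-window repayment $667 million: reserves −$667M, deposits 0.
Totals: Δreserves = −$1537.5M, Δdeposits = −$870.5M.
Δrequired reserves = 10% × −$870.5M = −$87.05M.
Δexcess reserves = Δreserves − Δrequired = −$1537.5M − (−$87.05M) = -$1450.45 million.

-$1450.45 million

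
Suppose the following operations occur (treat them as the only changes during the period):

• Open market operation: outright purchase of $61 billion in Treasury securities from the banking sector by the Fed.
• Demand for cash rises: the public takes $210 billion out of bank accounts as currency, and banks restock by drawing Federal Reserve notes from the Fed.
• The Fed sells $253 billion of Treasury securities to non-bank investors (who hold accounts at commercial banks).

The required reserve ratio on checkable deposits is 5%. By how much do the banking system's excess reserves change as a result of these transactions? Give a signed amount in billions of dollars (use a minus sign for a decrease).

-$378.85 billion

OMO purchase (from banks) $61 billion: reserves +$61B, deposits 0.
Currency withdrawal $210 billion: reserves −$210B, deposits −$210B.
Asset sale (to non-banks) $253 billion: reserves −$253B, deposits −$253B.
Totals: Δreserves = −$402B, Δdeposits = −$463B.
Δrequired reserves = 5% × −$463B = −$23.15B.
Δexcess reserves = Δreserves − Δrequired = −$402B − (−$23.15B) = -$378.85 billion.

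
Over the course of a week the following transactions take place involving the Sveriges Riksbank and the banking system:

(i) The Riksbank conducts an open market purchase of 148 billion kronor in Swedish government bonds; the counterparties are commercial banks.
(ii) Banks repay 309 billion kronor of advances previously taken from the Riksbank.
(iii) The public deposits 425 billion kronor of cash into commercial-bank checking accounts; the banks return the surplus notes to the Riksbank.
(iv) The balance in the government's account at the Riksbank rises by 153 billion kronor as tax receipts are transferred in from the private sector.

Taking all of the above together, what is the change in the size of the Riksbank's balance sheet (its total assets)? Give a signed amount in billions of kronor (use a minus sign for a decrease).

-161 billion

OMO purchase (from banks) 148 billion kronor: a Riksbank asset is acquired → +148B.
Discount-window repayment 309 billion kronor: a Riksbank asset is shed → −309B.
Currency deposit 425 billion kronor: only the composition of liabilities changes → 0.
Government account inflow 153 billion kronor: only the composition of liabilities changes → 0.
Net: 148 − 309 + 0 + 0 = -161 billion.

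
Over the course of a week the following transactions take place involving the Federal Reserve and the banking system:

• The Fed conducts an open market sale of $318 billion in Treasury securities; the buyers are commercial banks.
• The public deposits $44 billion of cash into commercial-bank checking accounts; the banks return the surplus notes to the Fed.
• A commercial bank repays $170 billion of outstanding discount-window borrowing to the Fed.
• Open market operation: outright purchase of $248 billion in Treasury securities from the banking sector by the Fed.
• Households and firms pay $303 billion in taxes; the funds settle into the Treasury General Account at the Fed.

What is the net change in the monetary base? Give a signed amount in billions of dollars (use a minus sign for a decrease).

OMO sale (to banks) $318 billion: Fed balance sheet contracts → −$318B.
Currency deposit $44 billion: just a shift between currency and reserves — both are base money → 0.
Discount-window repayment $170 billion: Fed balance sheet contracts → −$170B.
OMO purchase (from banks) $248 billion: Fed balance sheet expands → +$248B.
Government account inflow $303 billion: reserves shift to a non-base liability → −$303B.
Net: −318 + 0 − 170 + 248 − 303 = -$543 billion.

-$543 billion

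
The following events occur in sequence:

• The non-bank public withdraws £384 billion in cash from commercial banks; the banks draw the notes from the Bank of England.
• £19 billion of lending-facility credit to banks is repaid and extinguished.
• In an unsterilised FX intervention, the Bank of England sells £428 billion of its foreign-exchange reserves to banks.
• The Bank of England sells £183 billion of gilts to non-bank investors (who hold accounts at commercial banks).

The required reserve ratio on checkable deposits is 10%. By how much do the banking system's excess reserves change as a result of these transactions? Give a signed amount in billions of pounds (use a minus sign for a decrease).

-£957.3 billion

Currency withdrawal £384 billion: reserves −£384B, deposits −£384B.
Discount-window repayment £19 billion: reserves −£19B, deposits 0.
FX sale £428 billion: reserves −£428B, deposits 0.
Asset sale (to non-banks) £183 billion: reserves −£183B, deposits −£183B.
Totals: Δreserves = −£1014B, Δdeposits = −£567B.
Δrequired reserves = 10% × −£567B = −£56.7B.
Δexcess reserves = Δreserves − Δrequired = −£1014B − (−£56.7B) = -£957.3 billion.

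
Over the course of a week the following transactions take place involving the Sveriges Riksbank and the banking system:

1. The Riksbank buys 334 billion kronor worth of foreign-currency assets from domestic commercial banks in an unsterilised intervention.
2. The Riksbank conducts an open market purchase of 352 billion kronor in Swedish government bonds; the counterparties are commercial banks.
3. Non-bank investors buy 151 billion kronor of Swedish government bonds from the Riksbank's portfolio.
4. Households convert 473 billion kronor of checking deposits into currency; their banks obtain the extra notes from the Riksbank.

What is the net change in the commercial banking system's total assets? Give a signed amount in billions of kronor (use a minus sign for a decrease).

-624 billion

Riksbank balance sheet:
  Assets:      Securities +201B, Foreign assets +334B
  Liabilities: Bank reserves +62B, Currency in circulation +473B
Commercial banking system:
  Assets:      Reserves at CB +62B, Securities −352B, Foreign assets −334B
  Liabilities: Checkable deposits −624B
Change in total bank assets = -624 billion.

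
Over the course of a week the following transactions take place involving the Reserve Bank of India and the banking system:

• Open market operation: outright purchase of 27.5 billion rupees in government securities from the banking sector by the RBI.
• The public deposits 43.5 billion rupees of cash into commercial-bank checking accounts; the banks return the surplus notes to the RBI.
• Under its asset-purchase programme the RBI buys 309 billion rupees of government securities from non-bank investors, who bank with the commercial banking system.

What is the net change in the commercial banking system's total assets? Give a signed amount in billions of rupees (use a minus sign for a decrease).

+352.5 billion

RBI balance sheet:
  Assets:      Securities +336.5B
  Liabilities: Bank reserves +380B, Currency in circulation −43.5B
Commercial banking system:
  Assets:      Reserves at CB +380B, Securities −27.5B
  Liabilities: Checkable deposits +352.5B
Change in total bank assets = +352.5 billion.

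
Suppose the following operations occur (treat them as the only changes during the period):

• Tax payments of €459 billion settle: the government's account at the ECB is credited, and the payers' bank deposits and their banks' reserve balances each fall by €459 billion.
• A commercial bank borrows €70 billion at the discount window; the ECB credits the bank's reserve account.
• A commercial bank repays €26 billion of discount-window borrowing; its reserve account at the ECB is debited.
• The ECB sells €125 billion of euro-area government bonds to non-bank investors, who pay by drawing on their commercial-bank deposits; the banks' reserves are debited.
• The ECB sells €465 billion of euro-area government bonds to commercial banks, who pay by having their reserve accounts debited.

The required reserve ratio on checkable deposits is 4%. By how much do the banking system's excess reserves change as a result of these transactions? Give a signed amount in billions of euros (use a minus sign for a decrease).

Government account inflow €459 billion: reserves −€459B, deposits −€459B.
Discount-window loan €70 billion: reserves +€70B, deposits 0.
Discount-window repayment €26 billion: reserves −€26B, deposits 0.
Asset sale (to non-banks) €125 billion: reserves −€125B, deposits −€125B.
OMO sale (to banks) €465 billion: reserves −€465B, deposits 0.
Totals: Δreserves = −€1005B, Δdeposits = −€584B.
Δrequired reserves = 4% × −€584B = −€23.36B.
Δexcess reserves = Δreserves − Δrequired = −€1005B − (−€23.36B) = -€981.64 billion.

-€981.64 billion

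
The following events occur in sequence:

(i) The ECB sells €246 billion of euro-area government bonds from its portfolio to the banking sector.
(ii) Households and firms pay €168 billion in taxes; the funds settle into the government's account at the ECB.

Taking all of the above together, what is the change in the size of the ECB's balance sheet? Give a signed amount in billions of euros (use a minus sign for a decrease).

ECB balance sheet:
  Assets:      Securities −€246B
  Liabilities: Bank reserves −€414B, Government deposits +€168B
Change in total ECB assets = -€246 billion.

-€246 billion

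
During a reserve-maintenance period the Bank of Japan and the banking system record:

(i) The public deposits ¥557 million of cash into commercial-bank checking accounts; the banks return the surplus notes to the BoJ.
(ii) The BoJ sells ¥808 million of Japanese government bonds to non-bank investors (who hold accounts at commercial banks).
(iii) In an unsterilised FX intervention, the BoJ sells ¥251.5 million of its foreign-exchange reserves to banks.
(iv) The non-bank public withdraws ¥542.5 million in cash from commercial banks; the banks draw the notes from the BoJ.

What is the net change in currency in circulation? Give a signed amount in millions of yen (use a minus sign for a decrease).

BoJ balance sheet:
  Assets:      Securities −¥808M, Foreign assets −¥251.5M
  Liabilities: Bank reserves −¥1045M, Currency in circulation −¥14.5M
So the change in currency in circulation is -¥14.5 million.

-¥14.5 million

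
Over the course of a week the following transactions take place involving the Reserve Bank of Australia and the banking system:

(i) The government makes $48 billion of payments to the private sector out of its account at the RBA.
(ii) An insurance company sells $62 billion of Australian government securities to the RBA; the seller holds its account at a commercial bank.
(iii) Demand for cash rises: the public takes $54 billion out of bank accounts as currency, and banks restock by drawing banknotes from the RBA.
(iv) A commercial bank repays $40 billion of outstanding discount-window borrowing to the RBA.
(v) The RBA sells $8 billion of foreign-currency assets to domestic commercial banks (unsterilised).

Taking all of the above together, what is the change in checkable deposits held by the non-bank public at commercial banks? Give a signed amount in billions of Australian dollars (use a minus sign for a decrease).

Government spending $48 billion: non-bank counterparties' bank balances rise → +$48B.
Asset purchase (from non-banks) $62 billion: non-bank counterparties' bank balances rise → +$62B.
Currency withdrawal $54 billion: non-bank counterparties' bank balances fall → −$54B.
Discount-window repayment $40 billion: the counterparty is a bank, so public deposits are unchanged → 0.
FX sale $8 billion: the counterparty is a bank, so public deposits are unchanged → 0.
Net: 48 + 62 − 54 + 0 + 0 = +$56 billion.

+$56 billion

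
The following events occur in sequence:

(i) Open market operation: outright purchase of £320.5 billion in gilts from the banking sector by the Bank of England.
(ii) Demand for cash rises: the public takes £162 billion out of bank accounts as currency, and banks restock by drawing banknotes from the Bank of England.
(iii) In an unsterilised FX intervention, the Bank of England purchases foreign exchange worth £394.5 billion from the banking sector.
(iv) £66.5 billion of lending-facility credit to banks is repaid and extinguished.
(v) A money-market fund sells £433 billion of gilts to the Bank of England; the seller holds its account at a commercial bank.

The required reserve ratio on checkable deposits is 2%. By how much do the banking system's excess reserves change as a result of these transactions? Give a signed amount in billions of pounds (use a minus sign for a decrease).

+£914.08 billion

OMO purchase (from banks) £320.5 billion: reserves +£320.5B, deposits 0.
Currency withdrawal £162 billion: reserves −£162B, deposits −£162B.
FX purchase £394.5 billion: reserves +£394.5B, deposits 0.
Discount-window repayment £66.5 billion: reserves −£66.5B, deposits 0.
Asset purchase (from non-banks) £433 billion: reserves +£433B, deposits +£433B.
Totals: Δreserves = +£919.5B, Δdeposits = +£271B.
Δrequired reserves = 2% × +£271B = +£5.42B.
Δexcess reserves = Δreserves − Δrequired = +£919.5B − (+£5.42B) = +£914.08 billion.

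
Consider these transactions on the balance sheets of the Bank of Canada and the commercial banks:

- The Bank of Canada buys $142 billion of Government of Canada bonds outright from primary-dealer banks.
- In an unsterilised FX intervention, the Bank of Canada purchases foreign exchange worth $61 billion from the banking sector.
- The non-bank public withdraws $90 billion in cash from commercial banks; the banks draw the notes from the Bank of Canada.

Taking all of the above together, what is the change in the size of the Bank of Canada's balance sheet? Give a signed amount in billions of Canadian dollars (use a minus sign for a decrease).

OMO purchase (from banks) $142 billion: a Bank of Canada asset is acquired → +$142B.
FX purchase $61 billion: a Bank of Canada asset is acquired → +$61B.
Currency withdrawal $90 billion: only the composition of liabilities changes → 0.
Net: 142 + 61 + 0 = +$203 billion.

+$203 billion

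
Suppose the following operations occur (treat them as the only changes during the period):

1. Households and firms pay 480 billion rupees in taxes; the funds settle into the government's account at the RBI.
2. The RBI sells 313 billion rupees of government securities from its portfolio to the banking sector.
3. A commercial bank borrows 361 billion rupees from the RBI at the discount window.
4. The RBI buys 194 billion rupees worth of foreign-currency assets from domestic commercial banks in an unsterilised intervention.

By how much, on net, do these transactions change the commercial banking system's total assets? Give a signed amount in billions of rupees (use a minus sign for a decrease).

-119 billion

Government account inflow 480 billion rupees: bank balance sheets shrink → −480B.
OMO sale (to banks) 313 billion rupees: just an asset swap on bank balance sheets → 0.
Discount-window loan 361 billion rupees: bank balance sheets expand → +361B.
FX purchase 194 billion rupees: just an asset swap on bank balance sheets → 0.
Net: −480 + 0 + 361 + 0 = -119 billion.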